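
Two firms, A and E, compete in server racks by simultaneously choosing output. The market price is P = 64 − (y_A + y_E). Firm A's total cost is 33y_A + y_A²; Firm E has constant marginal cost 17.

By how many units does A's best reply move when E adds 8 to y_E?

Firm A's profit: π = y_A(64 − (y_A + y_E)) − 33y_A − y_A².
∂π/∂y_A = 31 − 4y_A − y_E = 0, so y_A = 7.75 − 0.25y_E.
The reaction-function slope is −0.25, so an 8-unit rise in y_E moves y_A by −0.25 × 8 = −2. A's best response falls — the actions are strategic substitutes.

-2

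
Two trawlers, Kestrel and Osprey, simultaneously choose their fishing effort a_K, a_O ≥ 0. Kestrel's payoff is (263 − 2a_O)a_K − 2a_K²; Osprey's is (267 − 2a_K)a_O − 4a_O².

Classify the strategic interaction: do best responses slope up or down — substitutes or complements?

Expanding Kestrel's payoff: 263a_K − 2a_Oa_K − 2a_K².
∂π/∂a_K = 263 − 2a_O − 4a_K = 0, so a_K = 65.75 − 0.5a_O.
The best-response slope da_K/da_O = −0.5 < 0: the reaction function is downward-sloping, so the choices are strategic substitutes.

strategic substitutes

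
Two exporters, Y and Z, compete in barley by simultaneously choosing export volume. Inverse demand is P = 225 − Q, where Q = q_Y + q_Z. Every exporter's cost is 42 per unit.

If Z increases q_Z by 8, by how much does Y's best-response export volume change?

-4

Exporter Y's profit: π = q_Y(225 − (q_Y + q_Z)) − 42q_Y.
∂π/∂q_Y = 183 − 2q_Y − q_Z = 0, so q_Y = 91.5 − 0.5q_Z.
The reaction-function slope is −0.5, so an 8-unit rise in q_Z moves q_Y by −0.5 × 8 = −4. Y's best response falls — the actions are strategic substitutes.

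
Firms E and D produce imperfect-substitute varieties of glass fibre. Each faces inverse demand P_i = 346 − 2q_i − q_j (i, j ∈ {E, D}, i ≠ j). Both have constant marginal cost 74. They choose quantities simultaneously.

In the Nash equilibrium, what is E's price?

182.8

Firm E's profit: π = q_E(346 − 2q_E − q_D) − 74q_E.
∂π/∂q_E = 272 − 4q_E − q_D = 0 ⇒ q_E = 68 − 0.25q_D.
By symmetry q_D = q_E; substituting into the reaction function, 1.25q_E = 68 and q_E = 54.4.
P_E = 346 − 2·54.4 − 54.4 = 182.8.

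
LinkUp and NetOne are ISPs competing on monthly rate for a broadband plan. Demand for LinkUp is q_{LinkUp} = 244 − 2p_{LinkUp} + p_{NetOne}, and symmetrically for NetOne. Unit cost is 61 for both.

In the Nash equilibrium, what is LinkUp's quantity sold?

LinkUp's profit: π = (p_{LinkUp} − 61)(244 − 2p_{LinkUp} + p_{NetOne}).
∂π/∂p_{LinkUp} = 366 − 4p_{LinkUp} + p_{NetOne} = 0 ⇒ p_{LinkUp} = 91.5 + 0.25p_{NetOne}.
Setting p_{LinkUp} = p_{NetOne} in the reaction function: p_{LinkUp} = 91.5 + 0.25p_{LinkUp}, so p_{LinkUp} = 91.5 / 0.75 = 122.
q_{LinkUp} = 244 − 2·122 + 122 = 122.

122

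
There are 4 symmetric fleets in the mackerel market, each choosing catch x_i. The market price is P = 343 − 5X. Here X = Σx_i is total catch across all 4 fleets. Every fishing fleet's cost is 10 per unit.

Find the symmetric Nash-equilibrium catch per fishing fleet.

A representative fishing fleet's profit is π_i = x_i(343 − 5X) − 10x_i, with X = x_i + Σ_{j≠i} x_j.
First-order condition: 333 − 10x_i − 5Σ_{j≠i} x_j = 0.
In a symmetric equilibrium every fishing fleet chooses the same x, so Σ_{j≠i} x_j = 3x. The condition becomes 333 − 25x = 0, giving x = 333/25 = 13.32.

13.32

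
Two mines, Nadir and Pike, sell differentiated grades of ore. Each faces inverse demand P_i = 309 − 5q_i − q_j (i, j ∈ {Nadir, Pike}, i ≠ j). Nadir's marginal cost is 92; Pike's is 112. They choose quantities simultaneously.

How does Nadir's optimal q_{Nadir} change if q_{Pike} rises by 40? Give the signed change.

-4

Mine Nadir's profit: π = q_{Nadir}(309 − 5q_{Nadir} − q_{Pike}) − 92q_{Nadir}.
∂π/∂q_{Nadir} = 217 − 10q_{Nadir} − q_{Pike} = 0 ⇒ q_{Nadir} = 21.7 − 0.1q_{Pike}.
The reaction-function slope is −0.1, so a 40-unit rise in q_{Pike} moves q_{Nadir} by −0.1 × 40 = −4. Nadir's best response falls — the actions are strategic substitutes.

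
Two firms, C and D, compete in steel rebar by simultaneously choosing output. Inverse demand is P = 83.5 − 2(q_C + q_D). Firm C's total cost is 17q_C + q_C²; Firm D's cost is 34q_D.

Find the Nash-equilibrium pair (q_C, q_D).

Firm C's profit: π = q_C(83.5 − 2(q_C + q_D)) − 17q_C − q_C².
∂π/∂q_C = 66.5 − 6q_C − 2q_D = 0, so q_C = 133/12 − (1/3)q_D.
For D: ∂π/∂q_D = 49.5 − 4q_D − 2q_C = 0 ⇒ q_D = 12.375 − 0.5q_C.
Solving the two reaction functions simultaneously: (1 − (−1/3)(−0.5))q_C = 133/12 − (1/3)·12.375, so (5/6)q_C = 167/24 and q_C = 8.35.
Then q_D = 12.375 − 0.5·8.35 = 8.2.

8.35, 8.2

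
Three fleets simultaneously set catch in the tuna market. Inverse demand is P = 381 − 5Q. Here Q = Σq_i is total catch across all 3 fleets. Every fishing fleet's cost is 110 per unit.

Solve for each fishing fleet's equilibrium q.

13.55

A representative fishing fleet's profit is π_i = q_i(381 − 5Q) − 110q_i, with Q = q_i + Σ_{j≠i} q_j.
First-order condition: 271 − 10q_i − 5Σ_{j≠i} q_j = 0.
Imposing symmetry (q_j = q for all j) turns Σ_{j≠i} q_j into 2q, so 271 = 20q and q = 13.55.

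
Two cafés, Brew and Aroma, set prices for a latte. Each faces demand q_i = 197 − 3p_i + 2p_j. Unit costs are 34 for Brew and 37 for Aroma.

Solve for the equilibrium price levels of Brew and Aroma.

Brew's profit: π = (p_{Brew} − 34)(197 − 3p_{Brew} + 2p_{Aroma}).
∂π/∂p_{Brew} = 299 − 6p_{Brew} + 2p_{Aroma} = 0 ⇒ p_{Brew} = 299/6 + (1/3)p_{Aroma}.
Similarly p_{Aroma} = 154/3 + (1/3)p_{Brew}.
Substituting the second reaction function into the first: p_{Brew} = 299/6 + (1/3)(154/3 + (1/3)p_{Brew}), which gives (8/9)p_{Brew} = 1205/18 ⇒ p_{Brew} = 75.3125.
Then p_{Aroma} = 154/3 + (1/3)·75.3125 = 76.4375.

75.3125, 76.4375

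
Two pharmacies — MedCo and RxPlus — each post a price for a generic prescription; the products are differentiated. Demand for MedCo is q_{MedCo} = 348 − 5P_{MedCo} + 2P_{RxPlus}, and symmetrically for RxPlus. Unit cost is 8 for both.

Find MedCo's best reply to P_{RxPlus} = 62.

MedCo's profit: π = (P_{MedCo} − 8)(348 − 5P_{MedCo} + 2P_{RxPlus}).
∂π/∂P_{MedCo} = 388 − 10P_{MedCo} + 2P_{RxPlus} = 0 ⇒ P_{MedCo} = 38.8 + 0.2P_{RxPlus}.
At P_{RxPlus} = 62: P_{MedCo} = 38.8 + 0.2·62 = 51.2.

51.2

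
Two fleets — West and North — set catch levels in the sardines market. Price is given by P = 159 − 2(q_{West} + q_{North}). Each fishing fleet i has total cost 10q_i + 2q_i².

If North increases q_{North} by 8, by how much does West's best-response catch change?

Fishing fleet West's profit: π = q_{West}(159 − 2(q_{West} + q_{North})) − 10q_{West} − 2q_{West}².
∂π/∂q_{West} = 149 − 8q_{West} − 2q_{North} = 0, so q_{West} = 18.625 − 0.25q_{North}.
The reaction-function slope is −0.25, so an 8-unit rise in q_{North} moves q_{West} by −0.25 × 8 = −2. West's best response falls — the actions are strategic substitutes.

-2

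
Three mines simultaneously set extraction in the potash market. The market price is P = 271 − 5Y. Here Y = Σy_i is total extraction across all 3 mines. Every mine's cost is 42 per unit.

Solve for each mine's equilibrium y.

A representative mine's profit is π_i = y_i(271 − 5Y) − 42y_i, with Y = y_i + Σ_{j≠i} y_j.
First-order condition: 229 − 10y_i − 5Σ_{j≠i} y_j = 0.
Imposing symmetry (y_j = y for all j) turns Σ_{j≠i} y_j into 2y, so 229 = 20y and y = 11.45.

11.45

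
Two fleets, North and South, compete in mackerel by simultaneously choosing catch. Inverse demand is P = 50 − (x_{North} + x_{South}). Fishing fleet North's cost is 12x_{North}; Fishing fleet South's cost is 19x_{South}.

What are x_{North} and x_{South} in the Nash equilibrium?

15, 8

Fishing fleet North's profit: π = x_{North}(50 − (x_{North} + x_{South})) − 12x_{North}.
∂π/∂x_{North} = 38 − 2x_{North} − x_{South} = 0, so x_{North} = 19 − 0.5x_{South}.
By the same steps for South: x_{South} = 15.5 − 0.5x_{North}.
Plugging x_{South} into North's best response: x_{North} = 19 − 0.5(15.5 − 0.5x_{North}) ⇒ 0.75x_{North} = 11.25, so x_{North} = 15.
Then x_{South} = 15.5 − 0.5·15 = 8.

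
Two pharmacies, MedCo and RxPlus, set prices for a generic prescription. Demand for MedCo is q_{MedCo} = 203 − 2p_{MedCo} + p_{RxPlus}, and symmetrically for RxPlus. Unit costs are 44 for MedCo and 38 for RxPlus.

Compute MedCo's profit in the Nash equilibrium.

5449.68

MedCo's profit: π = (p_{MedCo} − 44)(203 − 2p_{MedCo} + p_{RxPlus}).
∂π/∂p_{MedCo} = 291 − 4p_{MedCo} + p_{RxPlus} = 0 ⇒ p_{MedCo} = 72.75 + 0.25p_{RxPlus}.
Similarly p_{RxPlus} = 69.75 + 0.25p_{MedCo}.
Substituting the second reaction function into the first: p_{MedCo} = 72.75 + 0.25(69.75 + 0.25p_{MedCo}), which gives 0.9375p_{MedCo} = 90.1875 ⇒ p_{MedCo} = 96.2.
Then p_{RxPlus} = 69.75 + 0.25·96.2 = 93.8.
q_{MedCo} = 203 − 2·96.2 + 93.8 = 104.4.
Profit = (96.2 − 44)·104.4 = 5449.68.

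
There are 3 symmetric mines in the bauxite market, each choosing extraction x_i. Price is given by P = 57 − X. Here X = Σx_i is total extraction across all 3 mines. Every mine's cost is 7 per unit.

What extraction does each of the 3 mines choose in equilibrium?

A representative mine's profit is π_i = x_i(57 − X) − 7x_i, with X = x_i + Σ_{j≠i} x_j.
First-order condition: 50 − 2x_i − Σ_{j≠i} x_j = 0.
In a symmetric equilibrium every mine chooses the same x, so Σ_{j≠i} x_j = 2x. The condition becomes 50 − 4x = 0, giving x = 50/4 = 12.5.

12.5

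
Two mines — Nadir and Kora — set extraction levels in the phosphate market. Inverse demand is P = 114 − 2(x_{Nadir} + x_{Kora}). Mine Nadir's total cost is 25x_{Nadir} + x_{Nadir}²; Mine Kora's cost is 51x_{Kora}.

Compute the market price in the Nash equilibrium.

Mine Nadir's profit: π = x_{Nadir}(114 − 2(x_{Nadir} + x_{Kora})) − 25x_{Nadir} − x_{Nadir}².
∂π/∂x_{Nadir} = 89 − 6x_{Nadir} − 2x_{Kora} = 0, so x_{Nadir} = 89/6 − (1/3)x_{Kora}.
For Kora: ∂π/∂x_{Kora} = 63 − 4x_{Kora} − 2x_{Nadir} = 0 ⇒ x_{Kora} = 15.75 − 0.5x_{Nadir}.
Solving the two reaction functions simultaneously: (1 − (−1/3)(−0.5))x_{Nadir} = 89/6 − (1/3)·15.75, so (5/6)x_{Nadir} = 115/12 and x_{Nadir} = 11.5.
Then x_{Kora} = 15.75 − 0.5·11.5 = 10.
Equilibrium price: P = 114 − 2·21.5 = 71.

71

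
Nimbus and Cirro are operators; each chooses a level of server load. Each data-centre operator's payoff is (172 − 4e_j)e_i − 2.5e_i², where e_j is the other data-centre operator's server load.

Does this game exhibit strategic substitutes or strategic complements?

Nimbus's payoff is (172 − 4e_C)e_N − 2.5e_N².
∂π/∂e_N = 172 − 4e_C − 5e_N = 0, so e_N = 34.4 − 0.8e_C.
The best-response slope de_N/de_C = −0.8 < 0: the reaction function is downward-sloping, so the choices are strategic substitutes.

strategic substitutes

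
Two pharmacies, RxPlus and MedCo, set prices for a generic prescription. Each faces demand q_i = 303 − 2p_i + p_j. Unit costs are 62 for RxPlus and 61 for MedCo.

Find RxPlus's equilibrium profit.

RxPlus's profit: π = (p_{RxPlus} − 62)(303 − 2p_{RxPlus} + p_{MedCo}).
∂π/∂p_{RxPlus} = 427 − 4p_{RxPlus} + p_{MedCo} = 0 ⇒ p_{RxPlus} = 106.75 + 0.25p_{MedCo}.
Similarly p_{MedCo} = 106.25 + 0.25p_{RxPlus}.
Solving the two reaction functions simultaneously: (1 − (0.25)(0.25))p_{RxPlus} = 106.75 + 0.25·106.25, so 0.9375p_{RxPlus} = 133.3125 and p_{RxPlus} = 142.2.
Then p_{MedCo} = 106.25 + 0.25·142.2 = 141.8.
q_{RxPlus} = 303 − 2·142.2 + 141.8 = 160.4.
Profit = (142.2 − 62)·160.4 = 12864.08.

12864.08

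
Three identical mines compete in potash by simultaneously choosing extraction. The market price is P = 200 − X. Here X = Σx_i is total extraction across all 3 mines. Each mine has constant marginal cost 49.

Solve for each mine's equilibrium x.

37.75

A representative mine's profit is π_i = x_i(200 − X) − 49x_i, with X = x_i + Σ_{j≠i} x_j.
First-order condition: 151 − 2x_i − Σ_{j≠i} x_j = 0.
Imposing symmetry (x_j = x for all j) turns Σ_{j≠i} x_j into 2x, so 151 = 4x and x = 37.75.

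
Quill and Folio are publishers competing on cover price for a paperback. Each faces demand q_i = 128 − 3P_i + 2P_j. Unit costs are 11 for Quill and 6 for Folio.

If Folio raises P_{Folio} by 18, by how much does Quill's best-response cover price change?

Quill's profit: π = (P_{Quill} − 11)(128 − 3P_{Quill} + 2P_{Folio}).
∂π/∂P_{Quill} = 161 − 6P_{Quill} + 2P_{Folio} = 0 ⇒ P_{Quill} = 161/6 + (1/3)P_{Folio}.
The reaction-function slope is 1/3, so an 18-unit rise in P_{Folio} moves P_{Quill} by 1/3 × 18 = 6. Quill's best response rises — the actions are strategic complements.

6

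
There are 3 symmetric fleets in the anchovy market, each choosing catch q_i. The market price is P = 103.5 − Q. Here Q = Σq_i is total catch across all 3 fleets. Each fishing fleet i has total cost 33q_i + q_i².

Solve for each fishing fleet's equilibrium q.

11.75

A representative fishing fleet's profit is π_i = q_i(103.5 − Q) − 33q_i − q_i², with Q = q_i + Σ_{j≠i} q_j.
First-order condition: 70.5 − 4q_i − Σ_{j≠i} q_j = 0.
Imposing symmetry (q_j = q for all j) turns Σ_{j≠i} q_j into 2q, so 70.5 = 6q and q = 11.75.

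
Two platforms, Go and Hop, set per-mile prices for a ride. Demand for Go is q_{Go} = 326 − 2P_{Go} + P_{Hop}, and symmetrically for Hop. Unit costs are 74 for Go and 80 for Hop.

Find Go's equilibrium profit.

14382.08

Go's profit: π = (P_{Go} − 74)(326 − 2P_{Go} + P_{Hop}).
∂π/∂P_{Go} = 474 − 4P_{Go} + P_{Hop} = 0 ⇒ P_{Go} = 118.5 + 0.25P_{Hop}.
Similarly P_{Hop} = 121.5 + 0.25P_{Go}.
Substituting the second reaction function into the first: P_{Go} = 118.5 + 0.25(121.5 + 0.25P_{Go}), which gives 0.9375P_{Go} = 148.875 ⇒ P_{Go} = 158.8.
Then P_{Hop} = 121.5 + 0.25·158.8 = 161.2.
q_{Go} = 326 − 2·158.8 + 161.2 = 169.6.
Profit = (158.8 − 74)·169.6 = 14382.08.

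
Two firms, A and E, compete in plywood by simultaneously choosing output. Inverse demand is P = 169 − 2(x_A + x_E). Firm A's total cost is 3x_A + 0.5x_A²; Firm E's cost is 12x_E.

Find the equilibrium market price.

68.625

Firm A's profit: π = x_A(169 − 2(x_A + x_E)) − 3x_A − 0.5x_A².
∂π/∂x_A = 166 − 5x_A − 2x_E = 0, so x_A = 33.2 − 0.4x_E.
For E: ∂π/∂x_E = 157 − 4x_E − 2x_A = 0 ⇒ x_E = 39.25 − 0.5x_A.
Substituting the second reaction function into the first: x_A = 33.2 − 0.4(39.25 − 0.5x_A), which gives 0.8x_A = 17.5 ⇒ x_A = 21.875.
Then x_E = 39.25 − 0.5·21.875 = 28.3125.
Equilibrium price: P = 169 − 2·50.1875 = 68.625.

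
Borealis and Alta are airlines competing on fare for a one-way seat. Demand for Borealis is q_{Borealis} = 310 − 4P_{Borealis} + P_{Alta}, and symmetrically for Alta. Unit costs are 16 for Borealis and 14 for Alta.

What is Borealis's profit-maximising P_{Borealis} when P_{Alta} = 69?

55.375

Borealis's profit: π = (P_{Borealis} − 16)(310 − 4P_{Borealis} + P_{Alta}).
∂π/∂P_{Borealis} = 374 − 8P_{Borealis} + P_{Alta} = 0 ⇒ P_{Borealis} = 46.75 + 0.125P_{Alta}.
At P_{Alta} = 69: P_{Borealis} = 46.75 + 0.125·69 = 55.375.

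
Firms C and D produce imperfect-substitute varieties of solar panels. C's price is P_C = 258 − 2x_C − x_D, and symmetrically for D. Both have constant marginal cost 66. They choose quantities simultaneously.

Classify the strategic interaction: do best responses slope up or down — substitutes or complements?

Firm C's profit: π = x_C(258 − 2x_C − x_D) − 66x_C.
∂π/∂x_C = 192 − 4x_C − x_D = 0 ⇒ x_C = 48 − 0.25x_D.
The best-response slope dx_C/dx_D = −0.25 < 0: the reaction function is downward-sloping, so the choices are strategic substitutes.

strategic substitutes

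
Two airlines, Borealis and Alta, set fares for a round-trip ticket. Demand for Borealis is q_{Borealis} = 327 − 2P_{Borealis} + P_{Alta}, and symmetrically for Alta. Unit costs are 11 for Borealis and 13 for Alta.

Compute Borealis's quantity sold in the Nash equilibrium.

211.2

Borealis's profit: π = (P_{Borealis} − 11)(327 − 2P_{Borealis} + P_{Alta}).
∂π/∂P_{Borealis} = 349 − 4P_{Borealis} + P_{Alta} = 0 ⇒ P_{Borealis} = 87.25 + 0.25P_{Alta}.
Similarly P_{Alta} = 88.25 + 0.25P_{Borealis}.
Plugging P_{Alta} into Borealis's best response: P_{Borealis} = 87.25 + 0.25(88.25 + 0.25P_{Borealis}) ⇒ 0.9375P_{Borealis} = 109.3125, so P_{Borealis} = 116.6.
Then P_{Alta} = 88.25 + 0.25·116.6 = 117.4.
q_{Borealis} = 327 − 2·116.6 + 117.4 = 211.2.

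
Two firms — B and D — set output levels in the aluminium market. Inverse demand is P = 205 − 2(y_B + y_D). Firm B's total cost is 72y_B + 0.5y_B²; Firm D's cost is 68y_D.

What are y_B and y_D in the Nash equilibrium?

Firm B's profit: π = y_B(205 − 2(y_B + y_D)) − 72y_B − 0.5y_B².
∂π/∂y_B = 133 − 5y_B − 2y_D = 0, so y_B = 26.6 − 0.4y_D.
For D: ∂π/∂y_D = 137 − 4y_D − 2y_B = 0 ⇒ y_D = 34.25 − 0.5y_B.
Plugging y_D into B's best response: y_B = 26.6 − 0.4(34.25 − 0.5y_B) ⇒ 0.8y_B = 12.9, so y_B = 16.125.
Then y_D = 34.25 − 0.5·16.125 = 26.1875.

16.125, 26.1875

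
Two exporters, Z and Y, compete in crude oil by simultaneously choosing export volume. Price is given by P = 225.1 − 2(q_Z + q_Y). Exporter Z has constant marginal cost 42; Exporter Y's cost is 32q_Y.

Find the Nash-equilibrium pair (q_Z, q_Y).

Exporter Z's profit: π = q_Z(225.1 − 2(q_Z + q_Y)) − 42q_Z.
∂π/∂q_Z = 183.1 − 4q_Z − 2q_Y = 0, so q_Z = 45.775 − 0.5q_Y.
By the same steps for Y: q_Y = 48.275 − 0.5q_Z.
Plugging q_Y into Z's best response: q_Z = 45.775 − 0.5(48.275 − 0.5q_Z) ⇒ 0.75q_Z = 21.6375, so q_Z = 28.85.
Then q_Y = 48.275 − 0.5·28.85 = 33.85.

28.85, 33.85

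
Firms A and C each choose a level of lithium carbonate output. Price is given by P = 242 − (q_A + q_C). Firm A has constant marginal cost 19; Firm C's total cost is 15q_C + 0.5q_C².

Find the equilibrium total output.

Firm A's profit: π = q_A(242 − (q_A + q_C)) − 19q_A.
∂π/∂q_A = 223 − 2q_A − q_C = 0, so q_A = 111.5 − 0.5q_C.
For C: ∂π/∂q_C = 227 − 3q_C − q_A = 0 ⇒ q_C = 227/3 − (1/3)q_A.
Plugging q_C into A's best response: q_A = 111.5 − 0.5(227/3 − (1/3)q_A) ⇒ (5/6)q_A = 221/3, so q_A = 88.4.
Then q_C = 227/3 − (1/3)·88.4 = 46.2.
Total output: 88.4 + 46.2 = 134.6.

134.6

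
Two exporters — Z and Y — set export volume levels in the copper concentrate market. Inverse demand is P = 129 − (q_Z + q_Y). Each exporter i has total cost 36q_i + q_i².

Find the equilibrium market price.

91.8

Exporter Z's profit: π = q_Z(129 − (q_Z + q_Y)) − 36q_Z − q_Z².
∂π/∂q_Z = 93 − 4q_Z − q_Y = 0, so q_Z = 23.25 − 0.25q_Y.
Setting q_Z = q_Y in the reaction function: q_Z = 23.25 − 0.25q_Z, so q_Z = 23.25 / 1.25 = 18.6.
Equilibrium price: P = 129 − 37.2 = 91.8.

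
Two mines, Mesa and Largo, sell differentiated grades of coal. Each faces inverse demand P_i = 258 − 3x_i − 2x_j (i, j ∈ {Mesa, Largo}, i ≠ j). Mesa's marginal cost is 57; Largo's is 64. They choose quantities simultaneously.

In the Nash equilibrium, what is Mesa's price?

133.6875

Mine Mesa's profit: π = x_{Mesa}(258 − 3x_{Mesa} − 2x_{Largo}) − 57x_{Mesa}.
∂π/∂x_{Mesa} = 201 − 6x_{Mesa} − 2x_{Largo} = 0 ⇒ x_{Mesa} = 33.5 − (1/3)x_{Largo}.
Similarly x_{Largo} = 97/3 − (1/3)x_{Mesa}.
Plugging x_{Largo} into Mesa's best response: x_{Mesa} = 33.5 − (1/3)(97/3 − (1/3)x_{Mesa}) ⇒ (8/9)x_{Mesa} = 409/18, so x_{Mesa} = 25.5625.
Then x_{Largo} = 97/3 − (1/3)·25.5625 = 23.8125.
P_{Mesa} = 258 − 3·25.5625 − 2·23.8125 = 133.6875.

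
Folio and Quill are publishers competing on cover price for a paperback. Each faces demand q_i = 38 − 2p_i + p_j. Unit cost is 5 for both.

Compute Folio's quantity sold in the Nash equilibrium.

Folio's profit: π = (p_{Folio} − 5)(38 − 2p_{Folio} + p_{Quill}).
∂π/∂p_{Folio} = 48 − 4p_{Folio} + p_{Quill} = 0 ⇒ p_{Folio} = 12 + 0.25p_{Quill}.
By symmetry p_{Quill} = p_{Folio}; substituting into the reaction function, 0.75p_{Folio} = 12 and p_{Folio} = 16.
q_{Folio} = 38 − 2·16 + 16 = 22.

22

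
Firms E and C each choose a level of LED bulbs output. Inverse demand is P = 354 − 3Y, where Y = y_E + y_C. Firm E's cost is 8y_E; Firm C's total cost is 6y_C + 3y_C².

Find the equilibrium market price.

156

Firm E's profit: π = y_E(354 − 3(y_E + y_C)) − 8y_E.
∂π/∂y_E = 346 − 6y_E − 3y_C = 0, so y_E = 173/3 − 0.5y_C.
For C: ∂π/∂y_C = 348 − 12y_C − 3y_E = 0 ⇒ y_C = 29 − 0.25y_E.
Plugging y_C into E's best response: y_E = 173/3 − 0.5(29 − 0.25y_E) ⇒ 0.875y_E = 259/6, so y_E = 148/3.
Then y_C = 29 − 0.25·(148/3) = 50/3.
Equilibrium price: P = 354 − 3·66 = 156.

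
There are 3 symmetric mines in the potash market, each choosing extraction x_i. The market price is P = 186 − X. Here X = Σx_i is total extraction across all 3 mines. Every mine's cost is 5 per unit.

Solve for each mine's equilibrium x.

A representative mine's profit is π_i = x_i(186 − X) − 5x_i, with X = x_i + Σ_{j≠i} x_j.
First-order condition: 181 − 2x_i − Σ_{j≠i} x_j = 0.
With identical mines, set every x_j = x: then 181 − 2x − 2x = 0, i.e. x = 181/4 = 45.25.

45.25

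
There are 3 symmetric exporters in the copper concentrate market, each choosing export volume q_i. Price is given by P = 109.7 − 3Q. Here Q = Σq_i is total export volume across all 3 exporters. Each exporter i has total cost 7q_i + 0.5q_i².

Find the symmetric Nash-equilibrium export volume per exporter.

A representative exporter's profit is π_i = q_i(109.7 − 3Q) − 7q_i − 0.5q_i², with Q = q_i + Σ_{j≠i} q_j.
First-order condition: 102.7 − 7q_i − 3Σ_{j≠i} q_j = 0.
Imposing symmetry (q_j = q for all j) turns Σ_{j≠i} q_j into 2q, so 102.7 = 13q and q = 7.9.

7.9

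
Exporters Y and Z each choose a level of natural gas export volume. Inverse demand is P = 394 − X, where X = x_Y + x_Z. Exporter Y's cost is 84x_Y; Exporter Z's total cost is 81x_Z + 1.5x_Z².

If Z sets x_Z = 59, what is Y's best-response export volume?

Exporter Y's profit: π = x_Y(394 − (x_Y + x_Z)) − 84x_Y.
∂π/∂x_Y = 310 − 2x_Y − x_Z = 0, so x_Y = 155 − 0.5x_Z.
At x_Z = 59: x_Y = 155 − 0.5·59 = 125.5.

125.5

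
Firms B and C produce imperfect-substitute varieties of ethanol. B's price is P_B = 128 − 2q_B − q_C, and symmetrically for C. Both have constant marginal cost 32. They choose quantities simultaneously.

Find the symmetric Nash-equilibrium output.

19.2

Firm B's profit: π = q_B(128 − 2q_B − q_C) − 32q_B.
∂π/∂q_B = 96 − 4q_B − q_C = 0 ⇒ q_B = 24 − 0.25q_C.
Setting q_B = q_C in the reaction function: q_B = 24 − 0.25q_B, so q_B = 24 / 1.25 = 19.2.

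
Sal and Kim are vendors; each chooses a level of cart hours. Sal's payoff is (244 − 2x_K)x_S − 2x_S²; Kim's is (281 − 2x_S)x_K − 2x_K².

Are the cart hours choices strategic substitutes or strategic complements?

strategic substitutes

Expanding Sal's payoff: 244x_S − 2x_Kx_S − 2x_S².
∂π/∂x_S = 244 − 2x_K − 4x_S = 0, so x_S = 61 − 0.5x_K.
The best-response slope dx_S/dx_K = −0.5 < 0: the reaction function is downward-sloping, so the choices are strategic substitutes.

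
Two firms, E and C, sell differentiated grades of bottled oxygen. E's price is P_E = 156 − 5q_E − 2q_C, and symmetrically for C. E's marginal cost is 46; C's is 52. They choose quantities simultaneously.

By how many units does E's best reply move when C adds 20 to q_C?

-4

Firm E's profit: π = q_E(156 − 5q_E − 2q_C) − 46q_E.
∂π/∂q_E = 110 − 10q_E − 2q_C = 0 ⇒ q_E = 11 − 0.2q_C.
The reaction-function slope is −0.2, so a 20-unit rise in q_C moves q_E by −0.2 × 20 = −4. E's best response falls — the actions are strategic substitutes.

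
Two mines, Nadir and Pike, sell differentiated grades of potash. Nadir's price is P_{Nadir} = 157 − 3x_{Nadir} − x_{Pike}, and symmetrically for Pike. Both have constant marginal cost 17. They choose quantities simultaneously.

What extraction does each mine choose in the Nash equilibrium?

Mine Nadir's profit: π = x_{Nadir}(157 − 3x_{Nadir} − x_{Pike}) − 17x_{Nadir}.
∂π/∂x_{Nadir} = 140 − 6x_{Nadir} − x_{Pike} = 0 ⇒ x_{Nadir} = 70/3 − (1/6)x_{Pike}.
The game is symmetric, so in equilibrium x_{Pike} = x_{Nadir}: the reaction function gives (7/6)x_{Nadir} = 70/3, hence x_{Nadir} = 20.

20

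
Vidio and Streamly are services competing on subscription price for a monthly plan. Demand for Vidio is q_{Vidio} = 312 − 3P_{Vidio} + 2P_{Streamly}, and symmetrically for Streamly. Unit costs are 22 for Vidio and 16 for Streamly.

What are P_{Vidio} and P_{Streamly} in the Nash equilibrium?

Vidio's profit: π = (P_{Vidio} − 22)(312 − 3P_{Vidio} + 2P_{Streamly}).
∂π/∂P_{Vidio} = 378 − 6P_{Vidio} + 2P_{Streamly} = 0 ⇒ P_{Vidio} = 63 + (1/3)P_{Streamly}.
Similarly P_{Streamly} = 60 + (1/3)P_{Vidio}.
Solving the two reaction functions simultaneously: (1 − (1/3)(1/3))P_{Vidio} = 63 + (1/3)·60, so (8/9)P_{Vidio} = 83 and P_{Vidio} = 93.375.
Then P_{Streamly} = 60 + (1/3)·93.375 = 91.125.

93.375, 91.125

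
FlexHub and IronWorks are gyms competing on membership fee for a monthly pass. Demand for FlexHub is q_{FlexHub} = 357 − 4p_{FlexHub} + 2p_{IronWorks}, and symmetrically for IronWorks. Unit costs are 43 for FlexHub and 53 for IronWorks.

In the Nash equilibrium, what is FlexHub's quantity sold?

186

FlexHub's profit: π = (p_{FlexHub} − 43)(357 − 4p_{FlexHub} + 2p_{IronWorks}).
∂π/∂p_{FlexHub} = 529 − 8p_{FlexHub} + 2p_{IronWorks} = 0 ⇒ p_{FlexHub} = 66.125 + 0.25p_{IronWorks}.
Similarly p_{IronWorks} = 71.125 + 0.25p_{FlexHub}.
Plugging p_{IronWorks} into FlexHub's best response: p_{FlexHub} = 66.125 + 0.25(71.125 + 0.25p_{FlexHub}) ⇒ 0.9375p_{FlexHub} = 2685/32, so p_{FlexHub} = 89.5.
Then p_{IronWorks} = 71.125 + 0.25·89.5 = 93.5.
q_{FlexHub} = 357 − 4·89.5 + 2·93.5 = 186.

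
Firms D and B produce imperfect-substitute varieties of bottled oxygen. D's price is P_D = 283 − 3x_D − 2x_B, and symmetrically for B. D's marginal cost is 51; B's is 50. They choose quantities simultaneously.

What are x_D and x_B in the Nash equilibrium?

Firm D's profit: π = x_D(283 − 3x_D − 2x_B) − 51x_D.
∂π/∂x_D = 232 − 6x_D − 2x_B = 0 ⇒ x_D = 116/3 − (1/3)x_B.
Similarly x_B = 233/6 − (1/3)x_D.
Plugging x_B into D's best response: x_D = 116/3 − (1/3)(233/6 − (1/3)x_D) ⇒ (8/9)x_D = 463/18, so x_D = 28.9375.
Then x_B = 233/6 − (1/3)·28.9375 = 29.1875.

28.9375, 29.1875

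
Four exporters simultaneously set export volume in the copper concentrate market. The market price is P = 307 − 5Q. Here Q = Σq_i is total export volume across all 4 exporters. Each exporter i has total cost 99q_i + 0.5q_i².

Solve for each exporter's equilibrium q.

8

A representative exporter's profit is π_i = q_i(307 − 5Q) − 99q_i − 0.5q_i², with Q = q_i + Σ_{j≠i} q_j.
First-order condition: 208 − 11q_i − 5Σ_{j≠i} q_j = 0.
In a symmetric equilibrium every exporter chooses the same q, so Σ_{j≠i} q_j = 3q. The condition becomes 208 − 26q = 0, giving q = 208/26 = 8.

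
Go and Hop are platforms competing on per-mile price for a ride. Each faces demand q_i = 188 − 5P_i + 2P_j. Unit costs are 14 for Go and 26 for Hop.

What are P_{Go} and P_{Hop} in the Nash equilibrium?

Go's profit: π = (P_{Go} − 14)(188 − 5P_{Go} + 2P_{Hop}).
∂π/∂P_{Go} = 258 − 10P_{Go} + 2P_{Hop} = 0 ⇒ P_{Go} = 25.8 + 0.2P_{Hop}.
Similarly P_{Hop} = 31.8 + 0.2P_{Go}.
Plugging P_{Hop} into Go's best response: P_{Go} = 25.8 + 0.2(31.8 + 0.2P_{Go}) ⇒ 0.96P_{Go} = 32.16, so P_{Go} = 33.5.
Then P_{Hop} = 31.8 + 0.2·33.5 = 38.5.

33.5, 38.5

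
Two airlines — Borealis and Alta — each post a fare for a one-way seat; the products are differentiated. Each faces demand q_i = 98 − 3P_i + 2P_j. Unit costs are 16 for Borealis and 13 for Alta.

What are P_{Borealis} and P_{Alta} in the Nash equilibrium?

35.9375, 34.8125

Borealis's profit: π = (P_{Borealis} − 16)(98 − 3P_{Borealis} + 2P_{Alta}).
∂π/∂P_{Borealis} = 146 − 6P_{Borealis} + 2P_{Alta} = 0 ⇒ P_{Borealis} = 73/3 + (1/3)P_{Alta}.
Similarly P_{Alta} = 137/6 + (1/3)P_{Borealis}.
Substituting the second reaction function into the first: P_{Borealis} = 73/3 + (1/3)(137/6 + (1/3)P_{Borealis}), which gives (8/9)P_{Borealis} = 575/18 ⇒ P_{Borealis} = 35.9375.
Then P_{Alta} = 137/6 + (1/3)·35.9375 = 34.8125.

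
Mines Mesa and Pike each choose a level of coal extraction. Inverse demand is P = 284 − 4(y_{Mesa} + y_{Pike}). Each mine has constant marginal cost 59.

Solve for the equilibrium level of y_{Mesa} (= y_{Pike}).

18.75

Mine Mesa's profit: π = y_{Mesa}(284 − 4(y_{Mesa} + y_{Pike})) − 59y_{Mesa}.
∂π/∂y_{Mesa} = 225 − 8y_{Mesa} − 4y_{Pike} = 0, so y_{Mesa} = 28.125 − 0.5y_{Pike}.
The game is symmetric, so in equilibrium y_{Pike} = y_{Mesa}: the reaction function gives 1.5y_{Mesa} = 28.125, hence y_{Mesa} = 18.75.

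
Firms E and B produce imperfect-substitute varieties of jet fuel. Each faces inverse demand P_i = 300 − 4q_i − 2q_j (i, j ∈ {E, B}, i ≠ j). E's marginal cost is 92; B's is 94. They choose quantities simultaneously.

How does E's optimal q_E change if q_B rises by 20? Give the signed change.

Firm E's profit: π = q_E(300 − 4q_E − 2q_B) − 92q_E.
∂π/∂q_E = 208 − 8q_E − 2q_B = 0 ⇒ q_E = 26 − 0.25q_B.
The reaction-function slope is −0.25, so a 20-unit rise in q_B moves q_E by −0.25 × 20 = −5. E's best response falls — the actions are strategic substitutes.

-5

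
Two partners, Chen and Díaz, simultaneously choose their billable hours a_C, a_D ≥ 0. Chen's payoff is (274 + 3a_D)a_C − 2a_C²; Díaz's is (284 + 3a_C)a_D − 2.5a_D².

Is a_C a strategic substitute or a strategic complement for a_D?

Expanding Chen's payoff: 274a_C + 3a_Da_C − 2a_C².
∂π/∂a_C = 274 + 3a_D − 4a_C = 0, so a_C = 68.5 + 0.75a_D.
The best-response slope da_C/da_D = 0.75 > 0: the reaction function is upward-sloping, so the choices are strategic complements.

strategic complements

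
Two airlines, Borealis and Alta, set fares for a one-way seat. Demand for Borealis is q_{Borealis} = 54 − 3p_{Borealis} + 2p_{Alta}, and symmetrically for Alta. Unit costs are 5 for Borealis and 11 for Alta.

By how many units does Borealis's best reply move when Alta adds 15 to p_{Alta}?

Borealis's profit: π = (p_{Borealis} − 5)(54 − 3p_{Borealis} + 2p_{Alta}).
∂π/∂p_{Borealis} = 69 − 6p_{Borealis} + 2p_{Alta} = 0 ⇒ p_{Borealis} = 11.5 + (1/3)p_{Alta}.
The reaction-function slope is 1/3, so a 15-unit rise in p_{Alta} moves p_{Borealis} by 1/3 × 15 = 5. Borealis's best response rises — the actions are strategic complements.

5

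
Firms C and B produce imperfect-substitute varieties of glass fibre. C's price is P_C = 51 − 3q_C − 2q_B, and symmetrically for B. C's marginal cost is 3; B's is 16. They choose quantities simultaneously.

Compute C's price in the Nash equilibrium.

23.4375

Firm C's profit: π = q_C(51 − 3q_C − 2q_B) − 3q_C.
∂π/∂q_C = 48 − 6q_C − 2q_B = 0 ⇒ q_C = 8 − (1/3)q_B.
Similarly q_B = 35/6 − (1/3)q_C.
Solving the two reaction functions simultaneously: (1 − (−1/3)(−1/3))q_C = 8 − (1/3)·(35/6), so (8/9)q_C = 109/18 and q_C = 6.8125.
Then q_B = 35/6 − (1/3)·6.8125 = 3.5625.
P_C = 51 − 3·6.8125 − 2·3.5625 = 23.4375.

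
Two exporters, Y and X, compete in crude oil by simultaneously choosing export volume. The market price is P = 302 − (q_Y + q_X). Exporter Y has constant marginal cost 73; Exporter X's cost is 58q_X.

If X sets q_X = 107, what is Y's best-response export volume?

61

Exporter Y's profit: π = q_Y(302 − (q_Y + q_X)) − 73q_Y.
∂π/∂q_Y = 229 − 2q_Y − q_X = 0, so q_Y = 114.5 − 0.5q_X.
At q_X = 107: q_Y = 114.5 − 0.5·107 = 61.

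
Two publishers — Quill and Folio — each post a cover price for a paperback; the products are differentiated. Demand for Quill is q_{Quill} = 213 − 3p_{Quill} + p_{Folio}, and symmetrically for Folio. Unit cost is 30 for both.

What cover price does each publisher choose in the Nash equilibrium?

Quill's profit: π = (p_{Quill} − 30)(213 − 3p_{Quill} + p_{Folio}).
∂π/∂p_{Quill} = 303 − 6p_{Quill} + p_{Folio} = 0 ⇒ p_{Quill} = 50.5 + (1/6)p_{Folio}.
By symmetry p_{Folio} = p_{Quill}; substituting into the reaction function, (5/6)p_{Quill} = 50.5 and p_{Quill} = 60.6.

60.6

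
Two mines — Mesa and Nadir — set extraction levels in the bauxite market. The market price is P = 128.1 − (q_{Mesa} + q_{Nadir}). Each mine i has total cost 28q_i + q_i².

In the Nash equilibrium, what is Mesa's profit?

801.6008

Mine Mesa's profit: π = q_{Mesa}(128.1 − (q_{Mesa} + q_{Nadir})) − 28q_{Mesa} − q_{Mesa}².
∂π/∂q_{Mesa} = 100.1 − 4q_{Mesa} − q_{Nadir} = 0, so q_{Mesa} = 25.025 − 0.25q_{Nadir}.
The game is symmetric, so in equilibrium q_{Nadir} = q_{Mesa}: the reaction function gives 1.25q_{Mesa} = 25.025, hence q_{Mesa} = 20.02.
Price P = 128.1 − 40.04 = 88.06.
Mesa's profit: (88.06 − 28)·20.02 − (20.02)² = 801.6008.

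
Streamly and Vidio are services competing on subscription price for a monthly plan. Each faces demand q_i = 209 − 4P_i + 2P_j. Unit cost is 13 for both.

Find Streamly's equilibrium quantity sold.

122

Streamly's profit: π = (P_{Streamly} − 13)(209 − 4P_{Streamly} + 2P_{Vidio}).
∂π/∂P_{Streamly} = 261 − 8P_{Streamly} + 2P_{Vidio} = 0 ⇒ P_{Streamly} = 32.625 + 0.25P_{Vidio}.
By symmetry P_{Vidio} = P_{Streamly}; substituting into the reaction function, 0.75P_{Streamly} = 32.625 and P_{Streamly} = 43.5.
q_{Streamly} = 209 − 4·43.5 + 2·43.5 = 122.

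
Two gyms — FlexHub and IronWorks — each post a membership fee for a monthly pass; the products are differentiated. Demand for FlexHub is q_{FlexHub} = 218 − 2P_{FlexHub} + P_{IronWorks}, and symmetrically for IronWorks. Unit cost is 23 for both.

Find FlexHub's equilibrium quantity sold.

130

FlexHub's profit: π = (P_{FlexHub} − 23)(218 − 2P_{FlexHub} + P_{IronWorks}).
∂π/∂P_{FlexHub} = 264 − 4P_{FlexHub} + P_{IronWorks} = 0 ⇒ P_{FlexHub} = 66 + 0.25P_{IronWorks}.
Setting P_{FlexHub} = P_{IronWorks} in the reaction function: P_{FlexHub} = 66 + 0.25P_{FlexHub}, so P_{FlexHub} = 66 / 0.75 = 88.
q_{FlexHub} = 218 − 2·88 + 88 = 130.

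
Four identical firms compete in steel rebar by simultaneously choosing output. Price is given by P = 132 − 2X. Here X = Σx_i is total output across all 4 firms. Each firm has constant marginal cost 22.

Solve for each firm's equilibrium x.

11

A representative firm's profit is π_i = x_i(132 − 2X) − 22x_i, with X = x_i + Σ_{j≠i} x_j.
First-order condition: 110 − 4x_i − 2Σ_{j≠i} x_j = 0.
In a symmetric equilibrium every firm chooses the same x, so Σ_{j≠i} x_j = 3x. The condition becomes 110 − 10x = 0, giving x = 110/10 = 11.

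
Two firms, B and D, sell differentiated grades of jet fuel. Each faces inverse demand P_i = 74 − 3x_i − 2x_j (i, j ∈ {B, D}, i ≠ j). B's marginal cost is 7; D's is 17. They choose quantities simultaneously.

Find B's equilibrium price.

34

Firm B's profit: π = x_B(74 − 3x_B − 2x_D) − 7x_B.
∂π/∂x_B = 67 − 6x_B − 2x_D = 0 ⇒ x_B = 67/6 − (1/3)x_D.
Similarly x_D = 9.5 − (1/3)x_B.
Solving the two reaction functions simultaneously: (1 − (−1/3)(−1/3))x_B = 67/6 − (1/3)·9.5, so (8/9)x_B = 8 and x_B = 9.
Then x_D = 9.5 − (1/3)·9 = 6.5.
P_B = 74 − 3·9 − 2·6.5 = 34.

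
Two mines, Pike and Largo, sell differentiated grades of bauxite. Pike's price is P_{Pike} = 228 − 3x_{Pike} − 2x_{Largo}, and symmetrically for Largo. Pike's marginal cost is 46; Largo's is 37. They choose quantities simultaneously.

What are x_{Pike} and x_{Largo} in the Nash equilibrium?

Mine Pike's profit: π = x_{Pike}(228 − 3x_{Pike} − 2x_{Largo}) − 46x_{Pike}.
∂π/∂x_{Pike} = 182 − 6x_{Pike} − 2x_{Largo} = 0 ⇒ x_{Pike} = 91/3 − (1/3)x_{Largo}.
Similarly x_{Largo} = 191/6 − (1/3)x_{Pike}.
Plugging x_{Largo} into Pike's best response: x_{Pike} = 91/3 − (1/3)(191/6 − (1/3)x_{Pike}) ⇒ (8/9)x_{Pike} = 355/18, so x_{Pike} = 22.1875.
Then x_{Largo} = 191/6 − (1/3)·22.1875 = 24.4375.

22.1875, 24.4375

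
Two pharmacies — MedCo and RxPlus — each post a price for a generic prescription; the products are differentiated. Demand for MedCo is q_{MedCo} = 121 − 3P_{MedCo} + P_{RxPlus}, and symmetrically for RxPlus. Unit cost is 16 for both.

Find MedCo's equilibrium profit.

MedCo's profit: π = (P_{MedCo} − 16)(121 − 3P_{MedCo} + P_{RxPlus}).
∂π/∂P_{MedCo} = 169 − 6P_{MedCo} + P_{RxPlus} = 0 ⇒ P_{MedCo} = 169/6 + (1/6)P_{RxPlus}.
By symmetry P_{RxPlus} = P_{MedCo}; substituting into the reaction function, (5/6)P_{MedCo} = 169/6 and P_{MedCo} = 33.8.
q_{MedCo} = 121 − 3·33.8 + 33.8 = 53.4.
Profit = (33.8 − 16)·53.4 = 950.52.

950.52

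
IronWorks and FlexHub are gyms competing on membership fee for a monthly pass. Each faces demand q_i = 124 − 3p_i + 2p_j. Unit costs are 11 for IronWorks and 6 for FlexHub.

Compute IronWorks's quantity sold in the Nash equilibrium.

IronWorks's profit: π = (p_{IronWorks} − 11)(124 − 3p_{IronWorks} + 2p_{FlexHub}).
∂π/∂p_{IronWorks} = 157 − 6p_{IronWorks} + 2p_{FlexHub} = 0 ⇒ p_{IronWorks} = 157/6 + (1/3)p_{FlexHub}.
Similarly p_{FlexHub} = 71/3 + (1/3)p_{IronWorks}.
Substituting the second reaction function into the first: p_{IronWorks} = 157/6 + (1/3)(71/3 + (1/3)p_{IronWorks}), which gives (8/9)p_{IronWorks} = 613/18 ⇒ p_{IronWorks} = 38.3125.
Then p_{FlexHub} = 71/3 + (1/3)·38.3125 = 36.4375.
q_{IronWorks} = 124 − 3·38.3125 + 2·36.4375 = 81.9375.

81.9375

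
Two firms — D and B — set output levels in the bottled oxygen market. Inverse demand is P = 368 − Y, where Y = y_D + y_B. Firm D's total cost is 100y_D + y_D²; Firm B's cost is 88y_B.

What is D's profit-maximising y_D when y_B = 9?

64.75

Firm D's profit: π = y_D(368 − (y_D + y_B)) − 100y_D − y_D².
∂π/∂y_D = 268 − 4y_D − y_B = 0, so y_D = 67 − 0.25y_B.
At y_B = 9: y_D = 67 − 0.25·9 = 64.75.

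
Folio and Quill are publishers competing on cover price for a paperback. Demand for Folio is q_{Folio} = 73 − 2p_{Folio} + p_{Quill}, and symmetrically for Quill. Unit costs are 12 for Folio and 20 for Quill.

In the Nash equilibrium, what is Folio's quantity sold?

42.8

Folio's profit: π = (p_{Folio} − 12)(73 − 2p_{Folio} + p_{Quill}).
∂π/∂p_{Folio} = 97 − 4p_{Folio} + p_{Quill} = 0 ⇒ p_{Folio} = 24.25 + 0.25p_{Quill}.
Similarly p_{Quill} = 28.25 + 0.25p_{Folio}.
Plugging p_{Quill} into Folio's best response: p_{Folio} = 24.25 + 0.25(28.25 + 0.25p_{Folio}) ⇒ 0.9375p_{Folio} = 31.3125, so p_{Folio} = 33.4.
Then p_{Quill} = 28.25 + 0.25·33.4 = 36.6.
q_{Folio} = 73 − 2·33.4 + 36.6 = 42.8.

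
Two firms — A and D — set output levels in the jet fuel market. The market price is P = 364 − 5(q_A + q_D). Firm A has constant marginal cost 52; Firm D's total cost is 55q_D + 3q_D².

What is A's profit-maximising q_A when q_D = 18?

22.2

Firm A's profit: π = q_A(364 − 5(q_A + q_D)) − 52q_A.
∂π/∂q_A = 312 − 10q_A − 5q_D = 0, so q_A = 31.2 − 0.5q_D.
At q_D = 18: q_A = 31.2 − 0.5·18 = 22.2.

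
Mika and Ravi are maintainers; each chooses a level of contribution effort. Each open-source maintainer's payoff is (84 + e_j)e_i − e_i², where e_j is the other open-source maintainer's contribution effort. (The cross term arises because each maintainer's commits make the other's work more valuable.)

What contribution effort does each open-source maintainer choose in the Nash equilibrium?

Mika's payoff is (84 + e_R)e_M − e_M².
∂π/∂e_M = 84 + e_R − 2e_M = 0, so e_M = 42 + 0.5e_R.
The game is symmetric, so in equilibrium e_R = e_M: the reaction function gives 0.5e_M = 42, hence e_M = 84.

84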